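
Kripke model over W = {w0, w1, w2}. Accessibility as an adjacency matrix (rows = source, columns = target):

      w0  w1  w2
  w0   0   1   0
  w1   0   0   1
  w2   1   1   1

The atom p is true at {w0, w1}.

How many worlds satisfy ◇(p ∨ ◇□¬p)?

w0: successors {w1}; p ∨ ◇□¬p there: w1:T. ✓
w1: successors {w2}; p ∨ ◇□¬p there: w2:T. ✓
w2: successors {w0, w1, w2}; p ∨ ◇□¬p there: w0:T, w1:T, w2:T. ✓
Satisfying worlds: {w0, w1, w2}.

3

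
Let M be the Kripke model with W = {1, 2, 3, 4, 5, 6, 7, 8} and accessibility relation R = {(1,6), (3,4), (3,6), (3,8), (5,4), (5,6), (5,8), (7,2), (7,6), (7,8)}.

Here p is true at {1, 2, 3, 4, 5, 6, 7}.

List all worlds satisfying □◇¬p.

1: successors {6}; ◇¬p there: 6:F. ✗
2: no successors, so □◇¬p holds vacuously. ✓
3: successors {4, 6, 8}; ◇¬p there: 4:F, 6:F, 8:F. ✗
4: no successors, so □◇¬p holds vacuously. ✓
5: successors {4, 6, 8}; ◇¬p there: 4:F, 6:F, 8:F. ✗
6: no successors, so □◇¬p holds vacuously. ✓
7: successors {2, 6, 8}; ◇¬p there: 2:F, 6:F, 8:F. ✗
8: no successors, so □◇¬p holds vacuously. ✓

{2, 4, 6, 8}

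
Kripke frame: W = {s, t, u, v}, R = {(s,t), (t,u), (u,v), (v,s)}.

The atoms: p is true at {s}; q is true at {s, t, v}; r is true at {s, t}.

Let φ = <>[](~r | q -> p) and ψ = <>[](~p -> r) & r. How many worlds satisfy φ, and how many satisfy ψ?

For <>[](~r | q -> p):
s: successors {t}; [](~r | q -> p) there: t:F. ✗
t: successors {u}; [](~r | q -> p) there: u:F. ✗
u: successors {v}; [](~r | q -> p) there: v:T. ✓
v: successors {s}; [](~r | q -> p) there: s:F. ✗
— 1 world.
For <>[](~p -> r) & r:
s: <>[](~p -> r) is F, r is T. ✗
t: <>[](~p -> r) is F, r is T. ✗
u: <>[](~p -> r) is T, r is F. ✗
v: <>[](~p -> r) is T, r is F. ✗
— 0 worlds.

1 and 0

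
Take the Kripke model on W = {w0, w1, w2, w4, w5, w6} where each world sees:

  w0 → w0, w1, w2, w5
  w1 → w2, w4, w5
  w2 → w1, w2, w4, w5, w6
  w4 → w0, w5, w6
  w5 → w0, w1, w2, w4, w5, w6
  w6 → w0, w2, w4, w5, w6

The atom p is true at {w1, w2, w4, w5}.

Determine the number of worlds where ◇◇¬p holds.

6

w0: successors {w0, w1, w2, w5}; ◇¬p there: w0:T, w1:F, w2:T, w5:T. ✓
w1: successors {w2, w4, w5}; ◇¬p there: w2:T, w4:T, w5:T. ✓
w2: successors {w1, w2, w4, w5, w6}; ◇¬p there: w1:F, w2:T, w4:T, w5:T, w6:T. ✓
w4: successors {w0, w5, w6}; ◇¬p there: w0:T, w5:T, w6:T. ✓
w5: successors {w0, w1, w2, w4, w5, w6}; ◇¬p there: w0:T, w1:F, w2:T, w4:T, w5:T, w6:T. ✓
w6: successors {w0, w2, w4, w5, w6}; ◇¬p there: w0:T, w2:T, w4:T, w5:T, w6:T. ✓
Satisfying worlds: {w0, w1, w2, w4, w5, w6}.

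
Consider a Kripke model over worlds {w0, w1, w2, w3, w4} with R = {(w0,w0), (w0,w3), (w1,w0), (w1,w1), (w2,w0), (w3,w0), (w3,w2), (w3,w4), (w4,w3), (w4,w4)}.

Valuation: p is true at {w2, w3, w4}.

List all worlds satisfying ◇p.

w0: successors {w0, w3}; p there: w0:F, w3:T. ✓
w1: successors {w0, w1}; p there: w0:F, w1:F. ✗
w2: successors {w0}; p there: w0:F. ✗
w3: successors {w0, w2, w4}; p there: w0:F, w2:T, w4:T. ✓
w4: successors {w3, w4}; p there: w3:T, w4:T. ✓

{w0, w3, w4}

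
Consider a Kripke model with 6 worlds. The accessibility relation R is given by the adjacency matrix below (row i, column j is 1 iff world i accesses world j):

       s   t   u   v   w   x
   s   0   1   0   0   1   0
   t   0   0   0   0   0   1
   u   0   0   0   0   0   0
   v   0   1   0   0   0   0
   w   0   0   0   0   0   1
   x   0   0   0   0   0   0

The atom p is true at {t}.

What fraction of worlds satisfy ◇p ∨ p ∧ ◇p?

s: ◇p is T, p ∧ ◇p is F. ✓
t: ◇p is F, p ∧ ◇p is F. ✗
u: ◇p is F, p ∧ ◇p is F. ✗
v: ◇p is T, p ∧ ◇p is F. ✓
w: ◇p is F, p ∧ ◇p is F. ✗
x: ◇p is F, p ∧ ◇p is F. ✗
That's 2 of 6 worlds, so 2/6 = 1/3.

1/3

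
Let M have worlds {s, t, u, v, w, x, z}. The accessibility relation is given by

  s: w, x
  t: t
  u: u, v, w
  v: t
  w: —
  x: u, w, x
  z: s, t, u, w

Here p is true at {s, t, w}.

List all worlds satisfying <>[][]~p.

s: successors {w, x}; [][]~p there: w:T, x:F. ✓
t: successors {t}; [][]~p there: t:F. ✗
u: successors {u, v, w}; [][]~p there: u:F, v:F, w:T. ✓
v: successors {t}; [][]~p there: t:F. ✗
w: no successors, so <>[][]~p fails. ✗
x: successors {u, w, x}; [][]~p there: u:F, w:T, x:F. ✓
z: successors {s, t, u, w}; [][]~p there: s:F, t:F, u:F, w:T. ✓

{s, u, x, z}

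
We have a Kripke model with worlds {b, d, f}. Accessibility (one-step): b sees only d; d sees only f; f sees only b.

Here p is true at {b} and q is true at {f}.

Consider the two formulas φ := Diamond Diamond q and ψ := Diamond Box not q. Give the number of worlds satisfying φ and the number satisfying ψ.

For Diamond Diamond q:
b: successors {d}; Diamond q there: d:T. ✓
d: successors {f}; Diamond q there: f:F. ✗
f: successors {b}; Diamond q there: b:F. ✗
— 1 world.
For Diamond Box not q:
b: successors {d}; Box not q there: d:F. ✗
d: successors {f}; Box not q there: f:T. ✓
f: successors {b}; Box not q there: b:T. ✓
— 2 worlds.

1 and 2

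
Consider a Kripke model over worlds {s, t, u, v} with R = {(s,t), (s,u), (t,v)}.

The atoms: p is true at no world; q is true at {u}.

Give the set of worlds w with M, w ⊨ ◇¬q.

{s, t}

s: successors {t, u}; ¬q there: t:T, u:F. ✓
t: successors {v}; ¬q there: v:T. ✓
u: no successors, so ◇¬q fails. ✗
v: no successors, so ◇¬q fails. ✗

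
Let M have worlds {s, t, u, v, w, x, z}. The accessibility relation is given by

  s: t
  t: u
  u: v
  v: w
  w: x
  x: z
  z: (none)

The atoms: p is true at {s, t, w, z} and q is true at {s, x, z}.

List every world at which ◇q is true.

s: successors {t}; q there: t:F. ✗
t: successors {u}; q there: u:F. ✗
u: successors {v}; q there: v:F. ✗
v: successors {w}; q there: w:F. ✗
w: successors {x}; q there: x:T. ✓
x: successors {z}; q there: z:T. ✓
z: no successors, so ◇q fails. ✗

{w, x}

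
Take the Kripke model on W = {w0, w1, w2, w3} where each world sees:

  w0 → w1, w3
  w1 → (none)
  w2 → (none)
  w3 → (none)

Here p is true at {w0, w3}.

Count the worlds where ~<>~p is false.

w0: <>~p is T. ✗
w1: <>~p is F. ✓
w2: <>~p is F. ✓
w3: <>~p is F. ✓
Satisfying worlds: {w1, w2, w3}.
So ~<>~p fails at the other 1 world.

1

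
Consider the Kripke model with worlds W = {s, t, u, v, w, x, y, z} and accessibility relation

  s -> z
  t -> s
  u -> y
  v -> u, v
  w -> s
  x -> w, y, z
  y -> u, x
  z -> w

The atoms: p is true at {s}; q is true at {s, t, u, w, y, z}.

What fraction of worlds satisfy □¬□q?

s: successors {z}; ¬□q there: z:F. ✗
t: successors {s}; ¬□q there: s:F. ✗
u: successors {y}; ¬□q there: y:T. ✓
v: successors {u, v}; ¬□q there: u:F, v:T. ✗
w: successors {s}; ¬□q there: s:F. ✗
x: successors {w, y, z}; ¬□q there: w:F, y:T, z:F. ✗
y: successors {u, x}; ¬□q there: u:F, x:F. ✗
z: successors {w}; ¬□q there: w:F. ✗
That's 1 of 8 worlds, so 1/8.

1/8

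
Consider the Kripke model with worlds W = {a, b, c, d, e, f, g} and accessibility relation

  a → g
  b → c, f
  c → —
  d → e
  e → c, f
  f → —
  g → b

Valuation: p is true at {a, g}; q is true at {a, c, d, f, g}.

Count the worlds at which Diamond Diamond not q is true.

a: successors {g}; Diamond not q there: g:T. ✓
b: successors {c, f}; Diamond not q there: c:F, f:F. ✗
c: no successors, so Diamond Diamond not q fails. ✗
d: successors {e}; Diamond not q there: e:F. ✗
e: successors {c, f}; Diamond not q there: c:F, f:F. ✗
f: no successors, so Diamond Diamond not q fails. ✗
g: successors {b}; Diamond not q there: b:F. ✗
Satisfying worlds: {a}.

1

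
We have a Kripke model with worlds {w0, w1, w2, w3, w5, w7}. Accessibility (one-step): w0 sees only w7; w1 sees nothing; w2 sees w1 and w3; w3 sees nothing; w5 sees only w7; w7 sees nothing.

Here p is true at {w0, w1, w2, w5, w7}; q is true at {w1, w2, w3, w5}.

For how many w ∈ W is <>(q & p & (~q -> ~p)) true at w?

1

w0: successors {w7}; q & p & (~q -> ~p) there: w7:F. ✗
w1: no successors, so <>(q & p & (~q -> ~p)) fails. ✗
w2: successors {w1, w3}; q & p & (~q -> ~p) there: w1:T, w3:F. ✓
w3: no successors, so <>(q & p & (~q -> ~p)) fails. ✗
w5: successors {w7}; q & p & (~q -> ~p) there: w7:F. ✗
w7: no successors, so <>(q & p & (~q -> ~p)) fails. ✗
Satisfying worlds: {w2}.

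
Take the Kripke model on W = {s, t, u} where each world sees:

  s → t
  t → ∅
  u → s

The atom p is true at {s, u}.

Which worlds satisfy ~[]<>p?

s: []<>p is F. ✓
t: []<>p is T. ✗
u: []<>p is F. ✓

{s, u}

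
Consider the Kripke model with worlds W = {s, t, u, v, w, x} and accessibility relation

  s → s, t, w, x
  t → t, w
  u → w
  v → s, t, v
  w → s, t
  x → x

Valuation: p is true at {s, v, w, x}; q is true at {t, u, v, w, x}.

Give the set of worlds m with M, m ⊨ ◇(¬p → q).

s: successors {s, t, w, x}; ¬p → q there: s:T, t:T, w:T, x:T. ✓
t: successors {t, w}; ¬p → q there: t:T, w:T. ✓
u: successors {w}; ¬p → q there: w:T. ✓
v: successors {s, t, v}; ¬p → q there: s:T, t:T, v:T. ✓
w: successors {s, t}; ¬p → q there: s:T, t:T. ✓
x: successors {x}; ¬p → q there: x:T. ✓

{s, t, u, v, w, x}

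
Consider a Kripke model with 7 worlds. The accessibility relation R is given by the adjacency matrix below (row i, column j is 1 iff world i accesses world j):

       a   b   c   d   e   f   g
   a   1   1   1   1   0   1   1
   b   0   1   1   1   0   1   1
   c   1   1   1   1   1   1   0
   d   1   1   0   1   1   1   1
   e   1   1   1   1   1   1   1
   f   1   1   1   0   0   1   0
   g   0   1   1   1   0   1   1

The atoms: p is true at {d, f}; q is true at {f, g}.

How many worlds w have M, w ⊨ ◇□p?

0

a: successors {a, b, c, d, f, g}; □p there: a:F, b:F, c:F, d:F, f:F, g:F. ✗
b: successors {b, c, d, f, g}; □p there: b:F, c:F, d:F, f:F, g:F. ✗
c: successors {a, b, c, d, e, f}; □p there: a:F, b:F, c:F, d:F, e:F, f:F. ✗
d: successors {a, b, d, e, f, g}; □p there: a:F, b:F, d:F, e:F, f:F, g:F. ✗
e: successors {a, b, c, d, e, f, g}; □p there: a:F, b:F, c:F, d:F, e:F, f:F, g:F. ✗
f: successors {a, b, c, f}; □p there: a:F, b:F, c:F, f:F. ✗
g: successors {b, c, d, f, g}; □p there: b:F, c:F, d:F, f:F, g:F. ✗
Satisfying worlds: ∅.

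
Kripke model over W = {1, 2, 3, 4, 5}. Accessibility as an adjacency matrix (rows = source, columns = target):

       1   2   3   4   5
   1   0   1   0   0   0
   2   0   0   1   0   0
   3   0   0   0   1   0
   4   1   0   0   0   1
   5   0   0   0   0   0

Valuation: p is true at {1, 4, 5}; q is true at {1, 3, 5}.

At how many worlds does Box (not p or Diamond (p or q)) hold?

4

1: successors {2}; not p or Diamond (p or q) there: 2:T. ✓
2: successors {3}; not p or Diamond (p or q) there: 3:T. ✓
3: successors {4}; not p or Diamond (p or q) there: 4:T. ✓
4: successors {1, 5}; not p or Diamond (p or q) there: 1:F, 5:F. ✗
5: no successors, so Box (not p or Diamond (p or q)) holds vacuously. ✓
Satisfying worlds: {1, 2, 3, 5}.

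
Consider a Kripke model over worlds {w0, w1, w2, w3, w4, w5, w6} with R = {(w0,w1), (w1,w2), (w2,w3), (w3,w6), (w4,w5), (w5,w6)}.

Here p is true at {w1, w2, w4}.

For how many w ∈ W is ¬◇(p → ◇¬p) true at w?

w0: ◇(p → ◇¬p) is F. ✓
w1: ◇(p → ◇¬p) is T. ✗
w2: ◇(p → ◇¬p) is T. ✗
w3: ◇(p → ◇¬p) is T. ✗
w4: ◇(p → ◇¬p) is T. ✗
w5: ◇(p → ◇¬p) is T. ✗
w6: ◇(p → ◇¬p) is F. ✓
Satisfying worlds: {w0, w6}.

2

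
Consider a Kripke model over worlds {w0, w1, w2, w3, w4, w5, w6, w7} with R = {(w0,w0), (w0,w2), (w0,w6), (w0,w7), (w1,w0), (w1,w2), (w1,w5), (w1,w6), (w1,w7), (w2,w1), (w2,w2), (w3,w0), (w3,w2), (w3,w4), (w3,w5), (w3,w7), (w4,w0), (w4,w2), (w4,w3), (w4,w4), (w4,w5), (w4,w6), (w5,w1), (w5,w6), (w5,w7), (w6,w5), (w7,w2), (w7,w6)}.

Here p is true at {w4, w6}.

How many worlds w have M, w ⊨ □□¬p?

1

w0: successors {w0, w2, w6, w7}; □¬p there: w0:F, w2:T, w6:T, w7:F. ✗
w1: successors {w0, w2, w5, w6, w7}; □¬p there: w0:F, w2:T, w5:F, w6:T, w7:F. ✗
w2: successors {w1, w2}; □¬p there: w1:F, w2:T. ✗
w3: successors {w0, w2, w4, w5, w7}; □¬p there: w0:F, w2:T, w4:F, w5:F, w7:F. ✗
w4: successors {w0, w2, w3, w4, w5, w6}; □¬p there: w0:F, w2:T, w3:F, w4:F, w5:F, w6:T. ✗
w5: successors {w1, w6, w7}; □¬p there: w1:F, w6:T, w7:F. ✗
w6: successors {w5}; □¬p there: w5:F. ✗
w7: successors {w2, w6}; □¬p there: w2:T, w6:T. ✓
Satisfying worlds: {w7}.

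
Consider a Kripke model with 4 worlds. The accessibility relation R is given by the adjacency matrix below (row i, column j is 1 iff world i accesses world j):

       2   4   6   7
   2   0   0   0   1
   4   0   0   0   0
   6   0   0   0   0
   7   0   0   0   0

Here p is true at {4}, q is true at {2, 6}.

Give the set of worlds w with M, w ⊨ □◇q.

2: successors {7}; ◇q there: 7:F. ✗
4: no successors, so □◇q holds vacuously. ✓
6: no successors, so □◇q holds vacuously. ✓
7: no successors, so □◇q holds vacuously. ✓

{4, 6, 7}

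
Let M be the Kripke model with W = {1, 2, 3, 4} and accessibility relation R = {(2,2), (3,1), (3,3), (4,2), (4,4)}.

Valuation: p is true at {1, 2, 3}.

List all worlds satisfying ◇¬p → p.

1: ◇¬p is F, p is T. ✓
2: ◇¬p is F, p is T. ✓
3: ◇¬p is F, p is T. ✓
4: ◇¬p is T, p is F. ✗

{1, 2, 3}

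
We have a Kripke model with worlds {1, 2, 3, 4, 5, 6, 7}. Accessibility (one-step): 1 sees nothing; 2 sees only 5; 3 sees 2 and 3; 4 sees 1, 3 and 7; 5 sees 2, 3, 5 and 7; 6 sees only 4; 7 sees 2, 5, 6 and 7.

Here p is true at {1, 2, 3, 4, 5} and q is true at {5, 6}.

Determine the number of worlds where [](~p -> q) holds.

1: no successors, so [](~p -> q) holds vacuously. ✓
2: successors {5}; ~p -> q there: 5:T. ✓
3: successors {2, 3}; ~p -> q there: 2:T, 3:T. ✓
4: successors {1, 3, 7}; ~p -> q there: 1:T, 3:T, 7:F. ✗
5: successors {2, 3, 5, 7}; ~p -> q there: 2:T, 3:T, 5:T, 7:F. ✗
6: successors {4}; ~p -> q there: 4:T. ✓
7: successors {2, 5, 6, 7}; ~p -> q there: 2:T, 5:T, 6:T, 7:F. ✗
Satisfying worlds: {1, 2, 3, 6}.

4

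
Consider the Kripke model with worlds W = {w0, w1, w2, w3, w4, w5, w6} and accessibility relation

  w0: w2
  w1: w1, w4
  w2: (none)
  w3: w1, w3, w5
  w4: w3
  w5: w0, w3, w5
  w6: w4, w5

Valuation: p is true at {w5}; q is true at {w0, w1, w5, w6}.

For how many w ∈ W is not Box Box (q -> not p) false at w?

w0: Box Box (q -> not p) is T. ✗
w1: Box Box (q -> not p) is T. ✗
w2: Box Box (q -> not p) is T. ✗
w3: Box Box (q -> not p) is F. ✓
w4: Box Box (q -> not p) is F. ✓
w5: Box Box (q -> not p) is F. ✓
w6: Box Box (q -> not p) is F. ✓
Satisfying worlds: {w3, w4, w5, w6}.
So not Box Box (q -> not p) fails at the other 3 worlds.

3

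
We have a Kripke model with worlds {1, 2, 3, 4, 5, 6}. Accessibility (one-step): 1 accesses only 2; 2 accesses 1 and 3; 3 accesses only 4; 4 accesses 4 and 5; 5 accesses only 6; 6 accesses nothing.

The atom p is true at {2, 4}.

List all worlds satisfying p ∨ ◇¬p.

{2, 4, 5}

1: p is F, ◇¬p is F. ✗
2: p is T, ◇¬p is T. ✓
3: p is F, ◇¬p is F. ✗
4: p is T, ◇¬p is T. ✓
5: p is F, ◇¬p is T. ✓
6: p is F, ◇¬p is F. ✗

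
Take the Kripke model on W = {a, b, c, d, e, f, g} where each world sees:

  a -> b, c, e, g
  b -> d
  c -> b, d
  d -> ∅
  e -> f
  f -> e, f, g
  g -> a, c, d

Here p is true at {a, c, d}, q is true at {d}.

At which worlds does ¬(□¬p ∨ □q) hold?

a: □¬p ∨ □q is F. ✓
b: □¬p ∨ □q is T. ✗
c: □¬p ∨ □q is F. ✓
d: □¬p ∨ □q is T. ✗
e: □¬p ∨ □q is T. ✗
f: □¬p ∨ □q is T. ✗
g: □¬p ∨ □q is F. ✓

{a, c, g}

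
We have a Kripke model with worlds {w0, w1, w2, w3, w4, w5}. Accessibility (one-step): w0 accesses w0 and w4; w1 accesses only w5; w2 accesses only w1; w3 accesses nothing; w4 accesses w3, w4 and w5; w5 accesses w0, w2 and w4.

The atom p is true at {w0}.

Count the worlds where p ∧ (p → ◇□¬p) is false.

5

w0: p is T, p → ◇□¬p is T. ✓
w1: p is F, p → ◇□¬p is T. ✗
w2: p is F, p → ◇□¬p is T. ✗
w3: p is F, p → ◇□¬p is T. ✗
w4: p is F, p → ◇□¬p is T. ✗
w5: p is F, p → ◇□¬p is T. ✗
Satisfying worlds: {w0}.
So p ∧ (p → ◇□¬p) fails at the other 5 worlds.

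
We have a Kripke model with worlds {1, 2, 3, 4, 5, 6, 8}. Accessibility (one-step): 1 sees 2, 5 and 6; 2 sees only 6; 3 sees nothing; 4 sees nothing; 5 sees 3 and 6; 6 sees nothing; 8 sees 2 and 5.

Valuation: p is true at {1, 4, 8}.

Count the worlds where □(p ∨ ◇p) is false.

1: successors {2, 5, 6}; p ∨ ◇p there: 2:F, 5:F, 6:F. ✗
2: successors {6}; p ∨ ◇p there: 6:F. ✗
3: no successors, so □(p ∨ ◇p) holds vacuously. ✓
4: no successors, so □(p ∨ ◇p) holds vacuously. ✓
5: successors {3, 6}; p ∨ ◇p there: 3:F, 6:F. ✗
6: no successors, so □(p ∨ ◇p) holds vacuously. ✓
8: successors {2, 5}; p ∨ ◇p there: 2:F, 5:F. ✗
Satisfying worlds: {3, 4, 6}.
So □(p ∨ ◇p) fails at the other 4 worlds.

4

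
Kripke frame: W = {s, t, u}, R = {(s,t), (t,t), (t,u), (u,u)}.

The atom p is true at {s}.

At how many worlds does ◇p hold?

0

s: successors {t}; p there: t:F. ✗
t: successors {t, u}; p there: t:F, u:F. ✗
u: successors {u}; p there: u:F. ✗
Satisfying worlds: ∅.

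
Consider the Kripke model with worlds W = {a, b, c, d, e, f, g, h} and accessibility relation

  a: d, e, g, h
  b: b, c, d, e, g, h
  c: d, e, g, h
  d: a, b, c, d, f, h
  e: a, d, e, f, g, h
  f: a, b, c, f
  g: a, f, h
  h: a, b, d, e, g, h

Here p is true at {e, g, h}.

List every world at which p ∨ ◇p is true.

{a, b, c, d, e, g, h}

a: p is F, ◇p is T. ✓
b: p is F, ◇p is T. ✓
c: p is F, ◇p is T. ✓
d: p is F, ◇p is T. ✓
e: p is T, ◇p is T. ✓
f: p is F, ◇p is F. ✗
g: p is T, ◇p is T. ✓
h: p is T, ◇p is T. ✓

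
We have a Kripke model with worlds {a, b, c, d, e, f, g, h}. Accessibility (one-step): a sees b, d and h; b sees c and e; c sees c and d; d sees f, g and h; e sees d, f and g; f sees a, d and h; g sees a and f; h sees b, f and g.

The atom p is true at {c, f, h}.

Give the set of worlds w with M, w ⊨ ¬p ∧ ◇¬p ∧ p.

∅

a: ¬p ∧ ◇¬p is T, p is F. ✗
b: ¬p ∧ ◇¬p is T, p is F. ✗
c: ¬p ∧ ◇¬p is F, p is T. ✗
d: ¬p ∧ ◇¬p is T, p is F. ✗
e: ¬p ∧ ◇¬p is T, p is F. ✗
f: ¬p ∧ ◇¬p is F, p is T. ✗
g: ¬p ∧ ◇¬p is T, p is F. ✗
h: ¬p ∧ ◇¬p is F, p is T. ✗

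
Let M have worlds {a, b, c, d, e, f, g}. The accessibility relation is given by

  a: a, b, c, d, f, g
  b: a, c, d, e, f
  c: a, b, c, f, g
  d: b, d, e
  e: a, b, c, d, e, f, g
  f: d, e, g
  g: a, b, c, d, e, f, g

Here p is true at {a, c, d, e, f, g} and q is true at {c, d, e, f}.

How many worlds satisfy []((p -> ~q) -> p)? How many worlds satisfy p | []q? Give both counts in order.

2 and 6

For []((p -> ~q) -> p):
a: successors {a, b, c, d, f, g}; (p -> ~q) -> p there: a:T, b:F, c:T, d:T, f:T, g:T. ✗
b: successors {a, c, d, e, f}; (p -> ~q) -> p there: a:T, c:T, d:T, e:T, f:T. ✓
c: successors {a, b, c, f, g}; (p -> ~q) -> p there: a:T, b:F, c:T, f:T, g:T. ✗
d: successors {b, d, e}; (p -> ~q) -> p there: b:F, d:T, e:T. ✗
e: successors {a, b, c, d, e, f, g}; (p -> ~q) -> p there: a:T, b:F, c:T, d:T, e:T, f:T, g:T. ✗
f: successors {d, e, g}; (p -> ~q) -> p there: d:T, e:T, g:T. ✓
g: successors {a, b, c, d, e, f, g}; (p -> ~q) -> p there: a:T, b:F, c:T, d:T, e:T, f:T, g:T. ✗
— 2 worlds.
For p | []q:
a: p is T, []q is F. ✓
b: p is F, []q is F. ✗
c: p is T, []q is F. ✓
d: p is T, []q is F. ✓
e: p is T, []q is F. ✓
f: p is T, []q is F. ✓
g: p is T, []q is F. ✓
— 6 worlds.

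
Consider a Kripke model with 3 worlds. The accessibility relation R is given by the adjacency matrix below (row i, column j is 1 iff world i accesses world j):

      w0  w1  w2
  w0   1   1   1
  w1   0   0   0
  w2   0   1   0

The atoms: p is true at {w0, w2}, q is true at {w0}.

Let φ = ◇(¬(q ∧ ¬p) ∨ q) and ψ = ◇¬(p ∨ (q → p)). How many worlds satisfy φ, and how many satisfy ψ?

2 and 0

For ◇(¬(q ∧ ¬p) ∨ q):
w0: successors {w0, w1, w2}; ¬(q ∧ ¬p) ∨ q there: w0:T, w1:T, w2:T. ✓
w1: no successors, so ◇(¬(q ∧ ¬p) ∨ q) fails. ✗
w2: successors {w1}; ¬(q ∧ ¬p) ∨ q there: w1:T. ✓
— 2 worlds.
For ◇¬(p ∨ (q → p)):
w0: successors {w0, w1, w2}; ¬(p ∨ (q → p)) there: w0:F, w1:F, w2:F. ✗
w1: no successors, so ◇¬(p ∨ (q → p)) fails. ✗
w2: successors {w1}; ¬(p ∨ (q → p)) there: w1:F. ✗
— 0 worlds.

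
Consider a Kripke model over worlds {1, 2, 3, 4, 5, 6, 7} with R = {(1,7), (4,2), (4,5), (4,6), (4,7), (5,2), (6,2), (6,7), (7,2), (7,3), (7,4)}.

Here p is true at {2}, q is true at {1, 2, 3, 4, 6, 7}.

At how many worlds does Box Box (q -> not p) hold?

1: successors {7}; Box (q -> not p) there: 7:F. ✗
2: no successors, so Box Box (q -> not p) holds vacuously. ✓
3: no successors, so Box Box (q -> not p) holds vacuously. ✓
4: successors {2, 5, 6, 7}; Box (q -> not p) there: 2:T, 5:F, 6:F, 7:F. ✗
5: successors {2}; Box (q -> not p) there: 2:T. ✓
6: successors {2, 7}; Box (q -> not p) there: 2:T, 7:F. ✗
7: successors {2, 3, 4}; Box (q -> not p) there: 2:T, 3:T, 4:F. ✗
Satisfying worlds: {2, 3, 5}.

3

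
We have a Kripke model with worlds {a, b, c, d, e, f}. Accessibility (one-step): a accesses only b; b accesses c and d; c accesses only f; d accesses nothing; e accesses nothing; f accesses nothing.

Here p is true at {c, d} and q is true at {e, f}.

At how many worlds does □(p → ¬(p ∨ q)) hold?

5

a: successors {b}; p → ¬(p ∨ q) there: b:T. ✓
b: successors {c, d}; p → ¬(p ∨ q) there: c:F, d:F. ✗
c: successors {f}; p → ¬(p ∨ q) there: f:T. ✓
d: no successors, so □(p → ¬(p ∨ q)) holds vacuously. ✓
e: no successors, so □(p → ¬(p ∨ q)) holds vacuously. ✓
f: no successors, so □(p → ¬(p ∨ q)) holds vacuously. ✓
Satisfying worlds: {a, c, d, e, f}.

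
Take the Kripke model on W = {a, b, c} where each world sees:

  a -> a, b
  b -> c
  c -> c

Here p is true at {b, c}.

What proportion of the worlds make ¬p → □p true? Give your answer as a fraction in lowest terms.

2/3

a: ¬p is T, □p is F. ✗
b: ¬p is F, □p is T. ✓
c: ¬p is F, □p is T. ✓
That's 2 of 3 worlds, so 2/3.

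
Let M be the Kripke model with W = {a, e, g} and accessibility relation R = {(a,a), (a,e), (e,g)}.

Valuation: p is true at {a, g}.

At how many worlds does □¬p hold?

1

a: successors {a, e}; ¬p there: a:F, e:T. ✗
e: successors {g}; ¬p there: g:F. ✗
g: no successors, so □¬p holds vacuously. ✓
Satisfying worlds: {g}.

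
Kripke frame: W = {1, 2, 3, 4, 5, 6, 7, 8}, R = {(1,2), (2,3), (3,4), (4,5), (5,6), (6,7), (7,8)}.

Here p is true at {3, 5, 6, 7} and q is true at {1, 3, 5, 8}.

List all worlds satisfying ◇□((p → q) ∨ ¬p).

1: successors {2}; □((p → q) ∨ ¬p) there: 2:T. ✓
2: successors {3}; □((p → q) ∨ ¬p) there: 3:T. ✓
3: successors {4}; □((p → q) ∨ ¬p) there: 4:T. ✓
4: successors {5}; □((p → q) ∨ ¬p) there: 5:F. ✗
5: successors {6}; □((p → q) ∨ ¬p) there: 6:F. ✗
6: successors {7}; □((p → q) ∨ ¬p) there: 7:T. ✓
7: successors {8}; □((p → q) ∨ ¬p) there: 8:T. ✓
8: no successors, so ◇□((p → q) ∨ ¬p) fails. ✗

{1, 2, 3, 6, 7}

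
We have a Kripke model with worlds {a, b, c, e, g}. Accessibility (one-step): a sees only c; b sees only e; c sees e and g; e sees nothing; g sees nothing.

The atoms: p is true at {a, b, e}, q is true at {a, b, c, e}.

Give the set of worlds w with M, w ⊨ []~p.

a: successors {c}; ~p there: c:T. ✓
b: successors {e}; ~p there: e:F. ✗
c: successors {e, g}; ~p there: e:F, g:T. ✗
e: no successors, so []~p holds vacuously. ✓
g: no successors, so []~p holds vacuously. ✓

{a, e, g}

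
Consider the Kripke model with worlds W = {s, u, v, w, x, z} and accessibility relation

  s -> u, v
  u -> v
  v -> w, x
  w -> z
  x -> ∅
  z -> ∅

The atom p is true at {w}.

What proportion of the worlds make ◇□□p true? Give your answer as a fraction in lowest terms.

s: successors {u, v}; □□p there: u:F, v:F. ✗
u: successors {v}; □□p there: v:F. ✗
v: successors {w, x}; □□p there: w:T, x:T. ✓
w: successors {z}; □□p there: z:T. ✓
x: no successors, so ◇□□p fails. ✗
z: no successors, so ◇□□p fails. ✗
That's 2 of 6 worlds, so 2/6 = 1/3.

1/3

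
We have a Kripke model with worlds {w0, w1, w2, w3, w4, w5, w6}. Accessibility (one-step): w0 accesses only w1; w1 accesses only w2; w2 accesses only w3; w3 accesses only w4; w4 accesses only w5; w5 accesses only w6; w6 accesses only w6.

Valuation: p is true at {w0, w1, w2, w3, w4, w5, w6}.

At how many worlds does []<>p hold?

w0: successors {w1}; <>p there: w1:T. ✓
w1: successors {w2}; <>p there: w2:T. ✓
w2: successors {w3}; <>p there: w3:T. ✓
w3: successors {w4}; <>p there: w4:T. ✓
w4: successors {w5}; <>p there: w5:T. ✓
w5: successors {w6}; <>p there: w6:T. ✓
w6: successors {w6}; <>p there: w6:T. ✓
Satisfying worlds: {w0, w1, w2, w3, w4, w5, w6}.

7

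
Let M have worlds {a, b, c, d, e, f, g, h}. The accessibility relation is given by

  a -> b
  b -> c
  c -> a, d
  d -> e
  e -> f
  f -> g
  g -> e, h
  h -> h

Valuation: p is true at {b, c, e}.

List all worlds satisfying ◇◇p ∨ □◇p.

a: ◇◇p is T, □◇p is T. ✓
b: ◇◇p is F, □◇p is F. ✗
c: ◇◇p is T, □◇p is T. ✓
d: ◇◇p is F, □◇p is F. ✗
e: ◇◇p is F, □◇p is F. ✗
f: ◇◇p is T, □◇p is T. ✓
g: ◇◇p is F, □◇p is F. ✗
h: ◇◇p is F, □◇p is F. ✗

{a, c, f}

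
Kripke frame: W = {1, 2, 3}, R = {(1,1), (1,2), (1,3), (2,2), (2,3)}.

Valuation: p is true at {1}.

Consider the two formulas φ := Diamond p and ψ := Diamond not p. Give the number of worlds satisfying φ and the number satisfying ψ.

1 and 2

For Diamond p:
1: successors {1, 2, 3}; p there: 1:T, 2:F, 3:F. ✓
2: successors {2, 3}; p there: 2:F, 3:F. ✗
3: no successors, so Diamond p fails. ✗
— 1 world.
For Diamond not p:
1: successors {1, 2, 3}; not p there: 1:F, 2:T, 3:T. ✓
2: successors {2, 3}; not p there: 2:T, 3:T. ✓
3: no successors, so Diamond not p fails. ✗
— 2 worlds.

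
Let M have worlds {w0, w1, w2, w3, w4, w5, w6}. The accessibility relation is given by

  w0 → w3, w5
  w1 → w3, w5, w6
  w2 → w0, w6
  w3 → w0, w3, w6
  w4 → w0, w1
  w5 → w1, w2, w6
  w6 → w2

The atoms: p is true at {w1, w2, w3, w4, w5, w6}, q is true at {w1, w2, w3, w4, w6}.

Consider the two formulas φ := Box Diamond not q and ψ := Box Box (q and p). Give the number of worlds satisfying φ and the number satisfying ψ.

For Box Diamond not q:
w0: successors {w3, w5}; Diamond not q there: w3:T, w5:F. ✗
w1: successors {w3, w5, w6}; Diamond not q there: w3:T, w5:F, w6:F. ✗
w2: successors {w0, w6}; Diamond not q there: w0:T, w6:F. ✗
w3: successors {w0, w3, w6}; Diamond not q there: w0:T, w3:T, w6:F. ✗
w4: successors {w0, w1}; Diamond not q there: w0:T, w1:T. ✓
w5: successors {w1, w2, w6}; Diamond not q there: w1:T, w2:T, w6:F. ✗
w6: successors {w2}; Diamond not q there: w2:T. ✓
— 2 worlds.
For Box Box (q and p):
w0: successors {w3, w5}; Box (q and p) there: w3:F, w5:T. ✗
w1: successors {w3, w5, w6}; Box (q and p) there: w3:F, w5:T, w6:T. ✗
w2: successors {w0, w6}; Box (q and p) there: w0:F, w6:T. ✗
w3: successors {w0, w3, w6}; Box (q and p) there: w0:F, w3:F, w6:T. ✗
w4: successors {w0, w1}; Box (q and p) there: w0:F, w1:F. ✗
w5: successors {w1, w2, w6}; Box (q and p) there: w1:F, w2:F, w6:T. ✗
w6: successors {w2}; Box (q and p) there: w2:F. ✗
— 0 worlds.

2 and 0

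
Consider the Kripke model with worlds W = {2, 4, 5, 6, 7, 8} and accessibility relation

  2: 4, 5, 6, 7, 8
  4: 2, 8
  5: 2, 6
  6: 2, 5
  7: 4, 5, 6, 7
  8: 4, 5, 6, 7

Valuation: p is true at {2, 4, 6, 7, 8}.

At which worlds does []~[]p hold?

{4, 5}

2: successors {4, 5, 6, 7, 8}; ~[]p there: 4:F, 5:F, 6:T, 7:T, 8:T. ✗
4: successors {2, 8}; ~[]p there: 2:T, 8:T. ✓
5: successors {2, 6}; ~[]p there: 2:T, 6:T. ✓
6: successors {2, 5}; ~[]p there: 2:T, 5:F. ✗
7: successors {4, 5, 6, 7}; ~[]p there: 4:F, 5:F, 6:T, 7:T. ✗
8: successors {4, 5, 6, 7}; ~[]p there: 4:F, 5:F, 6:T, 7:T. ✗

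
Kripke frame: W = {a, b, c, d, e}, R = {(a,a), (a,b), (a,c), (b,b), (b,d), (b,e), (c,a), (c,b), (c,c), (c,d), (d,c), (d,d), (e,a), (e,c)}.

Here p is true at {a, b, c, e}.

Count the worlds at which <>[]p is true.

4

a: successors {a, b, c}; []p there: a:T, b:F, c:F. ✓
b: successors {b, d, e}; []p there: b:F, d:F, e:T. ✓
c: successors {a, b, c, d}; []p there: a:T, b:F, c:F, d:F. ✓
d: successors {c, d}; []p there: c:F, d:F. ✗
e: successors {a, c}; []p there: a:T, c:F. ✓
Satisfying worlds: {a, b, c, e}.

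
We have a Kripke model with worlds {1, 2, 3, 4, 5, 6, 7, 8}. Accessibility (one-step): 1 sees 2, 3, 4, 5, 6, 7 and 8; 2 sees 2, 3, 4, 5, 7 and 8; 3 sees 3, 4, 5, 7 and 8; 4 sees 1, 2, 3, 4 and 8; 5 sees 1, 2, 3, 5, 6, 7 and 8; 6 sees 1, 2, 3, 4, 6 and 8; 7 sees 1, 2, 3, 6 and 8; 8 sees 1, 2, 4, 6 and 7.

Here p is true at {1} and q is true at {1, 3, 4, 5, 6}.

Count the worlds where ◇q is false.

0

1: successors {2, 3, 4, 5, 6, 7, 8}; q there: 2:F, 3:T, 4:T, 5:T, 6:T, 7:F, 8:F. ✓
2: successors {2, 3, 4, 5, 7, 8}; q there: 2:F, 3:T, 4:T, 5:T, 7:F, 8:F. ✓
3: successors {3, 4, 5, 7, 8}; q there: 3:T, 4:T, 5:T, 7:F, 8:F. ✓
4: successors {1, 2, 3, 4, 8}; q there: 1:T, 2:F, 3:T, 4:T, 8:F. ✓
5: successors {1, 2, 3, 5, 6, 7, 8}; q there: 1:T, 2:F, 3:T, 5:T, 6:T, 7:F, 8:F. ✓
6: successors {1, 2, 3, 4, 6, 8}; q there: 1:T, 2:F, 3:T, 4:T, 6:T, 8:F. ✓
7: successors {1, 2, 3, 6, 8}; q there: 1:T, 2:F, 3:T, 6:T, 8:F. ✓
8: successors {1, 2, 4, 6, 7}; q there: 1:T, 2:F, 4:T, 6:T, 7:F. ✓
Satisfying worlds: {1, 2, 3, 4, 5, 6, 7, 8}.
So ◇q fails at the other 0 worlds.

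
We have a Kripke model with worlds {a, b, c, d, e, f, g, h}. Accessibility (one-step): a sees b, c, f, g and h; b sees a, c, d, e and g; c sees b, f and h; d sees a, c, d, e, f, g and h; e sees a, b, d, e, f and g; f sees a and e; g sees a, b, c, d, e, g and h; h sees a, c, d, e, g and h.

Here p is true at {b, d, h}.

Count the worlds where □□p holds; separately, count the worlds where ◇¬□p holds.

0 and 8

For □□p:
a: successors {b, c, f, g, h}; □p there: b:F, c:F, f:F, g:F, h:F. ✗
b: successors {a, c, d, e, g}; □p there: a:F, c:F, d:F, e:F, g:F. ✗
c: successors {b, f, h}; □p there: b:F, f:F, h:F. ✗
d: successors {a, c, d, e, f, g, h}; □p there: a:F, c:F, d:F, e:F, f:F, g:F, h:F. ✗
e: successors {a, b, d, e, f, g}; □p there: a:F, b:F, d:F, e:F, f:F, g:F. ✗
f: successors {a, e}; □p there: a:F, e:F. ✗
g: successors {a, b, c, d, e, g, h}; □p there: a:F, b:F, c:F, d:F, e:F, g:F, h:F. ✗
h: successors {a, c, d, e, g, h}; □p there: a:F, c:F, d:F, e:F, g:F, h:F. ✗
— 0 worlds.
For ◇¬□p:
a: successors {b, c, f, g, h}; ¬□p there: b:T, c:T, f:T, g:T, h:T. ✓
b: successors {a, c, d, e, g}; ¬□p there: a:T, c:T, d:T, e:T, g:T. ✓
c: successors {b, f, h}; ¬□p there: b:T, f:T, h:T. ✓
d: successors {a, c, d, e, f, g, h}; ¬□p there: a:T, c:T, d:T, e:T, f:T, g:T, h:T. ✓
e: successors {a, b, d, e, f, g}; ¬□p there: a:T, b:T, d:T, e:T, f:T, g:T. ✓
f: successors {a, e}; ¬□p there: a:T, e:T. ✓
g: successors {a, b, c, d, e, g, h}; ¬□p there: a:T, b:T, c:T, d:T, e:T, g:T, h:T. ✓
h: successors {a, c, d, e, g, h}; ¬□p there: a:T, c:T, d:T, e:T, g:T, h:T. ✓
— 8 worlds.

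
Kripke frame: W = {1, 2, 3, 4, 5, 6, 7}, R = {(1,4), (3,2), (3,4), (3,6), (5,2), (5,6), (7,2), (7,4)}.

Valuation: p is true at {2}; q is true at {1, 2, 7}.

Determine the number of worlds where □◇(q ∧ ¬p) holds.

1: successors {4}; ◇(q ∧ ¬p) there: 4:F. ✗
2: no successors, so □◇(q ∧ ¬p) holds vacuously. ✓
3: successors {2, 4, 6}; ◇(q ∧ ¬p) there: 2:F, 4:F, 6:F. ✗
4: no successors, so □◇(q ∧ ¬p) holds vacuously. ✓
5: successors {2, 6}; ◇(q ∧ ¬p) there: 2:F, 6:F. ✗
6: no successors, so □◇(q ∧ ¬p) holds vacuously. ✓
7: successors {2, 4}; ◇(q ∧ ¬p) there: 2:F, 4:F. ✗
Satisfying worlds: {2, 4, 6}.

3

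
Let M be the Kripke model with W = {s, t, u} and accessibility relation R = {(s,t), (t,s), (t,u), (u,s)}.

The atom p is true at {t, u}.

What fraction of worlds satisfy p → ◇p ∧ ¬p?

s: p is F, ◇p ∧ ¬p is T. ✓
t: p is T, ◇p ∧ ¬p is F. ✗
u: p is T, ◇p ∧ ¬p is F. ✗
That's 1 of 3 worlds, so 1/3.

1/3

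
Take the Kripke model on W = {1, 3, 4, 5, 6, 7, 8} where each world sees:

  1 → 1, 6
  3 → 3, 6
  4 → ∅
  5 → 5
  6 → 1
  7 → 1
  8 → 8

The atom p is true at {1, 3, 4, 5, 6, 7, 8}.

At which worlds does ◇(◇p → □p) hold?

1: successors {1, 6}; ◇p → □p there: 1:T, 6:T. ✓
3: successors {3, 6}; ◇p → □p there: 3:T, 6:T. ✓
4: no successors, so ◇(◇p → □p) fails. ✗
5: successors {5}; ◇p → □p there: 5:T. ✓
6: successors {1}; ◇p → □p there: 1:T. ✓
7: successors {1}; ◇p → □p there: 1:T. ✓
8: successors {8}; ◇p → □p there: 8:T. ✓

{1, 3, 5, 6, 7, 8}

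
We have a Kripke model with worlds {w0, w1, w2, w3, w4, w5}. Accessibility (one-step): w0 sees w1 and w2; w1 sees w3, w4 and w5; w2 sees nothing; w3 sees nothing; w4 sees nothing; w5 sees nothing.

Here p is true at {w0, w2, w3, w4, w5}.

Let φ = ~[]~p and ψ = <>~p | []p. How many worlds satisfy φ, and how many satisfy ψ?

For ~[]~p:
w0: []~p is F. ✓
w1: []~p is F. ✓
w2: []~p is T. ✗
w3: []~p is T. ✗
w4: []~p is T. ✗
w5: []~p is T. ✗
— 2 worlds.
For <>~p | []p:
w0: <>~p is T, []p is F. ✓
w1: <>~p is F, []p is T. ✓
w2: <>~p is F, []p is T. ✓
w3: <>~p is F, []p is T. ✓
w4: <>~p is F, []p is T. ✓
w5: <>~p is F, []p is T. ✓
— 6 worlds.

2 and 6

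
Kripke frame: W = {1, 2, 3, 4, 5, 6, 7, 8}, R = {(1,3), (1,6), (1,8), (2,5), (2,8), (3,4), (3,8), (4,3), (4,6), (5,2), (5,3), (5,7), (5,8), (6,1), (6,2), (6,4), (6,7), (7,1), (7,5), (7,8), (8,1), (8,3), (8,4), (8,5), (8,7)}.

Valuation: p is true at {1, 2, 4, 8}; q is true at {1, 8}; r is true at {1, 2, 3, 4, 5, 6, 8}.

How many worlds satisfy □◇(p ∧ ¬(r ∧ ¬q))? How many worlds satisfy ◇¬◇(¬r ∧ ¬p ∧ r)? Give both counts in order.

For □◇(p ∧ ¬(r ∧ ¬q)):
1: successors {3, 6, 8}; ◇(p ∧ ¬(r ∧ ¬q)) there: 3:T, 6:T, 8:T. ✓
2: successors {5, 8}; ◇(p ∧ ¬(r ∧ ¬q)) there: 5:T, 8:T. ✓
3: successors {4, 8}; ◇(p ∧ ¬(r ∧ ¬q)) there: 4:F, 8:T. ✗
4: successors {3, 6}; ◇(p ∧ ¬(r ∧ ¬q)) there: 3:T, 6:T. ✓
5: successors {2, 3, 7, 8}; ◇(p ∧ ¬(r ∧ ¬q)) there: 2:T, 3:T, 7:T, 8:T. ✓
6: successors {1, 2, 4, 7}; ◇(p ∧ ¬(r ∧ ¬q)) there: 1:T, 2:T, 4:F, 7:T. ✗
7: successors {1, 5, 8}; ◇(p ∧ ¬(r ∧ ¬q)) there: 1:T, 5:T, 8:T. ✓
8: successors {1, 3, 4, 5, 7}; ◇(p ∧ ¬(r ∧ ¬q)) there: 1:T, 3:T, 4:F, 5:T, 7:T. ✗
— 5 worlds.
For ◇¬◇(¬r ∧ ¬p ∧ r):
1: successors {3, 6, 8}; ¬◇(¬r ∧ ¬p ∧ r) there: 3:T, 6:T, 8:T. ✓
2: successors {5, 8}; ¬◇(¬r ∧ ¬p ∧ r) there: 5:T, 8:T. ✓
3: successors {4, 8}; ¬◇(¬r ∧ ¬p ∧ r) there: 4:T, 8:T. ✓
4: successors {3, 6}; ¬◇(¬r ∧ ¬p ∧ r) there: 3:T, 6:T. ✓
5: successors {2, 3, 7, 8}; ¬◇(¬r ∧ ¬p ∧ r) there: 2:T, 3:T, 7:T, 8:T. ✓
6: successors {1, 2, 4, 7}; ¬◇(¬r ∧ ¬p ∧ r) there: 1:T, 2:T, 4:T, 7:T. ✓
7: successors {1, 5, 8}; ¬◇(¬r ∧ ¬p ∧ r) there: 1:T, 5:T, 8:T. ✓
8: successors {1, 3, 4, 5, 7}; ¬◇(¬r ∧ ¬p ∧ r) there: 1:T, 3:T, 4:T, 5:T, 7:T. ✓
— 8 worlds.

5 and 8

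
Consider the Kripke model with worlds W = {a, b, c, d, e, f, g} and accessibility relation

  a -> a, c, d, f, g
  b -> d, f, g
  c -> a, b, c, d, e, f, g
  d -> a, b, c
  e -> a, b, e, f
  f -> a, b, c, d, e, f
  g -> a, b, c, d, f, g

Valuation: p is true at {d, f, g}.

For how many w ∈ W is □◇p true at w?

2

a: successors {a, c, d, f, g}; ◇p there: a:T, c:T, d:F, f:T, g:T. ✗
b: successors {d, f, g}; ◇p there: d:F, f:T, g:T. ✗
c: successors {a, b, c, d, e, f, g}; ◇p there: a:T, b:T, c:T, d:F, e:T, f:T, g:T. ✗
d: successors {a, b, c}; ◇p there: a:T, b:T, c:T. ✓
e: successors {a, b, e, f}; ◇p there: a:T, b:T, e:T, f:T. ✓
f: successors {a, b, c, d, e, f}; ◇p there: a:T, b:T, c:T, d:F, e:T, f:T. ✗
g: successors {a, b, c, d, f, g}; ◇p there: a:T, b:T, c:T, d:F, f:T, g:T. ✗
Satisfying worlds: {d, e}.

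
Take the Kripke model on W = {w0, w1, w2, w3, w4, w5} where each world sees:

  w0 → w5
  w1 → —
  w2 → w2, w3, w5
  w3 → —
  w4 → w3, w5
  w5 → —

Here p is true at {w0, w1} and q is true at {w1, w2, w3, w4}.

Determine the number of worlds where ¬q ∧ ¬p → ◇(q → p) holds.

w0: ¬q ∧ ¬p is F, ◇(q → p) is T. ✓
w1: ¬q ∧ ¬p is F, ◇(q → p) is F. ✓
w2: ¬q ∧ ¬p is F, ◇(q → p) is T. ✓
w3: ¬q ∧ ¬p is F, ◇(q → p) is F. ✓
w4: ¬q ∧ ¬p is F, ◇(q → p) is T. ✓
w5: ¬q ∧ ¬p is T, ◇(q → p) is F. ✗
Satisfying worlds: {w0, w1, w2, w3, w4}.

5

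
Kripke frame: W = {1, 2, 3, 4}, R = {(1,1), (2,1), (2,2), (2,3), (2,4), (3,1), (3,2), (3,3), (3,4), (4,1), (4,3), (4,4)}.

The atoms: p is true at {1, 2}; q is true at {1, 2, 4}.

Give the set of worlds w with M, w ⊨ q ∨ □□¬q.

{1, 2, 4}

1: q is T, □□¬q is F. ✓
2: q is T, □□¬q is F. ✓
3: q is F, □□¬q is F. ✗
4: q is T, □□¬q is F. ✓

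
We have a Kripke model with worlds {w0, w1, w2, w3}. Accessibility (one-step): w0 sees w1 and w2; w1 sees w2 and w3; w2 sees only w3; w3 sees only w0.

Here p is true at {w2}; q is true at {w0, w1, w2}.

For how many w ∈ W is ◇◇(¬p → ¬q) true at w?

3

w0: successors {w1, w2}; ◇(¬p → ¬q) there: w1:T, w2:T. ✓
w1: successors {w2, w3}; ◇(¬p → ¬q) there: w2:T, w3:F. ✓
w2: successors {w3}; ◇(¬p → ¬q) there: w3:F. ✗
w3: successors {w0}; ◇(¬p → ¬q) there: w0:T. ✓
Satisfying worlds: {w0, w1, w3}.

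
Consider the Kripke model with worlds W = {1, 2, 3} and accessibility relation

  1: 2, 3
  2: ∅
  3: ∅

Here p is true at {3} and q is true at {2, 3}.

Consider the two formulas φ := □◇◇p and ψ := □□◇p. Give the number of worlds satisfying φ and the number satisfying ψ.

2 and 3

For □◇◇p:
1: successors {2, 3}; ◇◇p there: 2:F, 3:F. ✗
2: no successors, so □◇◇p holds vacuously. ✓
3: no successors, so □◇◇p holds vacuously. ✓
— 2 worlds.
For □□◇p:
1: successors {2, 3}; □◇p there: 2:T, 3:T. ✓
2: no successors, so □□◇p holds vacuously. ✓
3: no successors, so □□◇p holds vacuously. ✓
— 3 worlds.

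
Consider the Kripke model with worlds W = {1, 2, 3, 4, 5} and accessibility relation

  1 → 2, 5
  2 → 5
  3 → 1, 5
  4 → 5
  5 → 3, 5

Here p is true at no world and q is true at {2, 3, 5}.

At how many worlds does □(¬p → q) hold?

1: successors {2, 5}; ¬p → q there: 2:T, 5:T. ✓
2: successors {5}; ¬p → q there: 5:T. ✓
3: successors {1, 5}; ¬p → q there: 1:F, 5:T. ✗
4: successors {5}; ¬p → q there: 5:T. ✓
5: successors {3, 5}; ¬p → q there: 3:T, 5:T. ✓
Satisfying worlds: {1, 2, 4, 5}.

4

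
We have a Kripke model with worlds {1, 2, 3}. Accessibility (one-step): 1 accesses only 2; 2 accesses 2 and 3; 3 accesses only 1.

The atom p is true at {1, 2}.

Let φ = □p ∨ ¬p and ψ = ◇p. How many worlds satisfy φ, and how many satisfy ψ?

2 and 3

For □p ∨ ¬p:
1: □p is T, ¬p is F. ✓
2: □p is F, ¬p is F. ✗
3: □p is T, ¬p is T. ✓
— 2 worlds.
For ◇p:
1: successors {2}; p there: 2:T. ✓
2: successors {2, 3}; p there: 2:T, 3:F. ✓
3: successors {1}; p there: 1:T. ✓
— 3 worlds.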